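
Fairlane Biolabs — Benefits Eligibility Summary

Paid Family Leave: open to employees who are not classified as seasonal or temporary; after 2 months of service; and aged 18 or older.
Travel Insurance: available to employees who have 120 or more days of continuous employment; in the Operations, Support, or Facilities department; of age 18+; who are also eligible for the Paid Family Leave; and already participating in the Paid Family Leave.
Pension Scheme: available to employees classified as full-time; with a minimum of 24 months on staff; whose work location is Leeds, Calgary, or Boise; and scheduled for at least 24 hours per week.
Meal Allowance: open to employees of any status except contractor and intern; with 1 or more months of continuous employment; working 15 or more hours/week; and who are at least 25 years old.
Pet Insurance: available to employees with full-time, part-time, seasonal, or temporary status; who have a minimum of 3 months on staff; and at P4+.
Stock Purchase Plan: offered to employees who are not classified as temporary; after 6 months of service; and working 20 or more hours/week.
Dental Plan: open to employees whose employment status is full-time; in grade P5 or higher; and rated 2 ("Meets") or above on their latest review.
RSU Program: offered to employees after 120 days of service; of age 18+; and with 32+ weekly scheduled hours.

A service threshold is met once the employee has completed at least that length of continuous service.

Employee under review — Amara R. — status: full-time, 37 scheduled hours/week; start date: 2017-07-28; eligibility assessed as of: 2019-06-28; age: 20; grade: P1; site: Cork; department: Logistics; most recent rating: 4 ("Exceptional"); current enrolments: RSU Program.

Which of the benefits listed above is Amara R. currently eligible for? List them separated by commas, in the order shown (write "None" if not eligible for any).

Paid Family Leave, Stock Purchase Plan, RSU Program

Service from 2017-07-28 to 2019-06-28: 700 days.
Paid Family Leave — status full-time ✓ (not excluded); service 700 days ≥ 2 months (≈60 days) ✓; age 20 ≥ 18 ✓ → eligible.
Travel Insurance — service 700 days ≥ 120 days ✓; dept Logistics ✗ → not eligible.
Pension Scheme — status full-time ✓; service 700 days < 24 months (≈720 days) ✗ → not eligible.
Meal Allowance — status full-time ✓ (not excluded); service 700 days ≥ 1 month (≈30 days) ✓; 37 hrs/wk ≥ 15 ✓; age 20 < 25 ✗ → not eligible.
Pet Insurance — status full-time ✓; service 700 days ≥ 3 months (≈90 days) ✓; grade P1 < P4 ✗ → not eligible.
Stock Purchase Plan — status full-time ✓ (not excluded); service 700 days ≥ 6 months (≈180 days) ✓; 37 hrs/wk ≥ 20 ✓ → eligible.
Dental Plan — status full-time ✓; grade P1 < P5 ✗ → not eligible.
RSU Program — service 700 days ≥ 120 days ✓; age 20 ≥ 18 ✓; 37 hrs/wk ≥ 32 ✓ → eligible.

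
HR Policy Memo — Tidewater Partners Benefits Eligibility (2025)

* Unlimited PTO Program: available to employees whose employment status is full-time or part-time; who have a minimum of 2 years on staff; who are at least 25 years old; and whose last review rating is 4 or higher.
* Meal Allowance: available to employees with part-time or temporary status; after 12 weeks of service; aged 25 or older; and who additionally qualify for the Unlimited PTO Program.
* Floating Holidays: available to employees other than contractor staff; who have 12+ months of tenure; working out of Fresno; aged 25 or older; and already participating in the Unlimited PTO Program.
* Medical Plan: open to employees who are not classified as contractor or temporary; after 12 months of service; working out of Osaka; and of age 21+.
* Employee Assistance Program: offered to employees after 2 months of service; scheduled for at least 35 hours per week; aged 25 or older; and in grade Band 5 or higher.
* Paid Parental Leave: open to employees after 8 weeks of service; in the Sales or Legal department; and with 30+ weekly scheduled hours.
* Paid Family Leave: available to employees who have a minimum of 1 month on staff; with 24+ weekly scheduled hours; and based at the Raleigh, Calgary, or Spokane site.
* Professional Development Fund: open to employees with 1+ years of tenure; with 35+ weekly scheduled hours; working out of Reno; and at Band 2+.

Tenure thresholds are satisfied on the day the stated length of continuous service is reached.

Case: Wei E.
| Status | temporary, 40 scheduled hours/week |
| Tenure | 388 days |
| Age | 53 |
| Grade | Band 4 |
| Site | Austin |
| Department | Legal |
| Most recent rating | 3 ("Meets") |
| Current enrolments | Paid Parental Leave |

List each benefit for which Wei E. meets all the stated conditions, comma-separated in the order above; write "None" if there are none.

Unlimited PTO Program — status temporary ✗ (requires full-time or part-time) → not eligible.
Meal Allowance — status temporary ✓; service 388 days ≥ 12 weeks (≈84 days) ✓; age 53 ≥ 25 ✓; not eligible for Unlimited PTO Program ✗ → not eligible.
Floating Holidays — status temporary ✓ (not excluded); service 388 days ≥ 12 months (≈360 days) ✓; site Austin ✗ (not Fresno) → not eligible.
Medical Plan — status temporary ✗ (excluded) → not eligible.
Employee Assistance Program — service 388 days ≥ 2 months (≈60 days) ✓; 40 hrs/wk ≥ 35 ✓; age 53 ≥ 25 ✓; grade Band 4 < Band 5 ✗ → not eligible.
Paid Parental Leave — service 388 days ≥ 8 weeks (≈56 days) ✓; dept Legal ✓; 40 hrs/wk ≥ 30 ✓ → eligible.
Paid Family Leave — service 388 days ≥ 1 month (≈30 days) ✓; 40 hrs/wk ≥ 24 ✓; site Austin ✗ (not Raleigh, Calgary, or Spokane) → not eligible.
Professional Development Fund — service 388 days ≥ 1 year (≈365 days) ✓; 40 hrs/wk ≥ 35 ✓; site Austin ✗ (not Reno) → not eligible.

Paid Parental Leave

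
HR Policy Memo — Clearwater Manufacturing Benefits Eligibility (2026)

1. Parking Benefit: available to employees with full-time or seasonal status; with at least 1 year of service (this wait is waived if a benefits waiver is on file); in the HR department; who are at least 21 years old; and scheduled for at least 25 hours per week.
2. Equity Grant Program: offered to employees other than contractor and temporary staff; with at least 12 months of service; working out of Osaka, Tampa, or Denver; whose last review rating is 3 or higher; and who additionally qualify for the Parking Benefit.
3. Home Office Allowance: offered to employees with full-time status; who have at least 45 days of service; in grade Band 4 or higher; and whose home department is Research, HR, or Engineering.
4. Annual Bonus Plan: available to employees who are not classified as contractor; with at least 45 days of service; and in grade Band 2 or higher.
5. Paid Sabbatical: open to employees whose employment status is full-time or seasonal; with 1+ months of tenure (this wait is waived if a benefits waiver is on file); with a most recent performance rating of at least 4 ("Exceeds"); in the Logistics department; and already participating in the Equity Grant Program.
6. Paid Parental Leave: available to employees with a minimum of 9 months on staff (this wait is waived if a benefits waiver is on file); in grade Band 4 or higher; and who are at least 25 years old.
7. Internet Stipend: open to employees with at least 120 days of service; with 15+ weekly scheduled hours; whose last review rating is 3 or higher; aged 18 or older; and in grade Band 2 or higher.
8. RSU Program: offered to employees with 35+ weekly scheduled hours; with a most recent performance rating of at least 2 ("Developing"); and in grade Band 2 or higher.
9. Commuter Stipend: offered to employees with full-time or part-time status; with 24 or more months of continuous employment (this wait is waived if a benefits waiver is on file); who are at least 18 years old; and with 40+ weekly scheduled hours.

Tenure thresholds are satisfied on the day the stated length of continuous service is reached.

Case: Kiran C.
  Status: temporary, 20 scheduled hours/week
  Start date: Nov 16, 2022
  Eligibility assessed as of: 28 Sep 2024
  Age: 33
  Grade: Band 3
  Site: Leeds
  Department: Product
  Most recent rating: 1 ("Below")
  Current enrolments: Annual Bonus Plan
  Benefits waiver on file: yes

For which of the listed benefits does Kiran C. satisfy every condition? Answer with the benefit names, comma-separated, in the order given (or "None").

Service from Nov 16, 2022 to 28 Sep 2024: 682 days.
Parking Benefit — status temporary ✗ (requires full-time or seasonal) → not eligible.
Equity Grant Program — status temporary ✗ (excluded) → not eligible.
Home Office Allowance — status temporary ✗ (requires full-time) → not eligible.
Annual Bonus Plan — status temporary ✓ (not excluded); service 682 days ≥ 45 days ✓; grade Band 3 ≥ Band 2 ✓ → eligible.
Paid Sabbatical — status temporary ✗ (requires full-time or seasonal) → not eligible.
Paid Parental Leave — benefits waiver on file ✓; grade Band 3 < Band 4 ✗ → not eligible.
Internet Stipend — service 682 days ≥ 120 days ✓; 20 hrs/wk ≥ 15 ✓; rating 1 < 3 ✗ → not eligible.
RSU Program — 20 hrs/wk < 35 ✗ → not eligible.
Commuter Stipend — status temporary ✗ (requires full-time or part-time) → not eligible.

Annual Bonus Plan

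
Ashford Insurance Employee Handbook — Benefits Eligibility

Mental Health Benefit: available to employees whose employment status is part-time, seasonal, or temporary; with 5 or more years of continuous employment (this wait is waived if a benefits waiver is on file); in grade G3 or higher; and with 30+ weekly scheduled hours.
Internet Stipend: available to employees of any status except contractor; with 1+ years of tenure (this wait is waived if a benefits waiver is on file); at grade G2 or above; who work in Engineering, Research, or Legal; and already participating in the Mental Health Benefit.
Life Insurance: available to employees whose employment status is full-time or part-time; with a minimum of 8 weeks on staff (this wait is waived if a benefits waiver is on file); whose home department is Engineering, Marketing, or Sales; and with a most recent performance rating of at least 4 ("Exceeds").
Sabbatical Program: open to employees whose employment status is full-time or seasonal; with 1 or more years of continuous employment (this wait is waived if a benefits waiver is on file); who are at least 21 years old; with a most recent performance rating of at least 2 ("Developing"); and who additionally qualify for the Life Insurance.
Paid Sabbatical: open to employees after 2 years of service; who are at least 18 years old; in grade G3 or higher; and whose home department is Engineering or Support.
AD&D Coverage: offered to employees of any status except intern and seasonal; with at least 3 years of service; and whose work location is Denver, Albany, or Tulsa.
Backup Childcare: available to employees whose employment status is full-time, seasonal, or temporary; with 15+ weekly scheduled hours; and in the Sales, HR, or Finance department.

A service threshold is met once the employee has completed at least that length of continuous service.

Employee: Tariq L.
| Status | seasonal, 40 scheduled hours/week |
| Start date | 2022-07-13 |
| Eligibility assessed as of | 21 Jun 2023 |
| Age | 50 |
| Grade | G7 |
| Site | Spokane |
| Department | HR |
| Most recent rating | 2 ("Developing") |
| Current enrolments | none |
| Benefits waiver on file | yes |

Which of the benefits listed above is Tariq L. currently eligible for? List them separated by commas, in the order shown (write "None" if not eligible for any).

Mental Health Benefit, Backup Childcare

Service from 2022-07-13 to 21 Jun 2023: 343 days.
Mental Health Benefit — status seasonal ✓; benefits waiver on file ✓; grade G7 ≥ G3 ✓; 40 hrs/wk ≥ 30 ✓ → eligible.
Internet Stipend — status seasonal ✓ (not excluded); benefits waiver on file ✓; grade G7 ≥ G2 ✓; dept HR ✗ → not eligible.
Life Insurance — status seasonal ✗ (requires full-time or part-time) → not eligible.
Sabbatical Program — status seasonal ✓; benefits waiver on file ✓; age 50 ≥ 21 ✓; rating 2 ≥ 2 ✓; not eligible for Life Insurance ✗ → not eligible.
Paid Sabbatical — service 343 days < 2 years (≈730 days) ✗ → not eligible.
AD&D Coverage — status seasonal ✗ (excluded) → not eligible.
Backup Childcare — status seasonal ✓; 40 hrs/wk ≥ 15 ✓; dept HR ✓ → eligible.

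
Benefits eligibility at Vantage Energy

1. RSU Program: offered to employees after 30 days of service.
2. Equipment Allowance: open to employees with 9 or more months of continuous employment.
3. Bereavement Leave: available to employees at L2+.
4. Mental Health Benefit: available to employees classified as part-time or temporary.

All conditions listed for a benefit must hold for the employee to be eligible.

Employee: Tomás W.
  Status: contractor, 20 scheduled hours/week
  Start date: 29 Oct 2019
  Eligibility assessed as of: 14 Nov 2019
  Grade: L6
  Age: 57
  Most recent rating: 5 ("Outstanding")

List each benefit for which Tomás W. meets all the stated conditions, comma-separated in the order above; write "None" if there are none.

Service from 29 Oct 2019 to 14 Nov 2019: 16 days.
RSU Program — service 16 days < 30 days ✗ → not eligible.
Equipment Allowance — service 16 days < 9 months (≈270 days) ✗ → not eligible.
Bereavement Leave — grade L6 ≥ L2 ✓ → eligible.
Mental Health Benefit — status contractor ✗ (requires part-time or temporary) → not eligible.

Bereavement Leave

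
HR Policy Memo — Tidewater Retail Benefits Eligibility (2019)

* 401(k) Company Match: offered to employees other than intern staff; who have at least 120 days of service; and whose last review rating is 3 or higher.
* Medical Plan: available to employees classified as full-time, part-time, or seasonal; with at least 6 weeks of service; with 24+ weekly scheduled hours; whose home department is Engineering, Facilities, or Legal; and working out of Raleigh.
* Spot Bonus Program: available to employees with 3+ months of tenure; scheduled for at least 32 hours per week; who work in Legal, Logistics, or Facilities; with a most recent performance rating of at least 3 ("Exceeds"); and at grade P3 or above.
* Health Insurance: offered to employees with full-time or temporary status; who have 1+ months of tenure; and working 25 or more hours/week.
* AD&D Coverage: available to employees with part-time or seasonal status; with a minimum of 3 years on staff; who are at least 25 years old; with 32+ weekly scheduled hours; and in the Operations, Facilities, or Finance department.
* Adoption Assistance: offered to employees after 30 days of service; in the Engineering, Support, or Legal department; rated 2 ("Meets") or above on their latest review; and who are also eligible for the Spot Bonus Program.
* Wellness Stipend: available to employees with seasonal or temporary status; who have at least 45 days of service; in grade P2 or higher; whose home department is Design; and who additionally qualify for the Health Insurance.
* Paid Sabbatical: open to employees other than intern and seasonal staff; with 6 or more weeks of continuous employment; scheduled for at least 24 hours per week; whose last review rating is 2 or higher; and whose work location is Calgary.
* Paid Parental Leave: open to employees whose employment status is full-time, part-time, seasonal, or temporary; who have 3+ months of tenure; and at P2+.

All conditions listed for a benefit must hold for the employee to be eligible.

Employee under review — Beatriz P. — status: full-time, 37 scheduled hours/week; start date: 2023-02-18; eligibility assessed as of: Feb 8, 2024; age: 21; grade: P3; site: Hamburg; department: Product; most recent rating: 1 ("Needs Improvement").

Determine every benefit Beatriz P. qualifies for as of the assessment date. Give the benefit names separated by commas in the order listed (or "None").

Service from 2023-02-18 to Feb 8, 2024: 355 days.
401(k) Company Match — status full-time ✓ (not excluded); service 355 days ≥ 120 days ✓; rating 1 < 3 ✗ → not eligible.
Medical Plan — status full-time ✓; service 355 days ≥ 6 weeks (≈42 days) ✓; 37 hrs/wk ≥ 24 ✓; dept Product ✗ → not eligible.
Spot Bonus Program — service 355 days ≥ 3 months (≈90 days) ✓; 37 hrs/wk ≥ 32 ✓; dept Product ✗ → not eligible.
Health Insurance — status full-time ✓; service 355 days ≥ 1 month (≈30 days) ✓; 37 hrs/wk ≥ 25 ✓ → eligible.
AD&D Coverage — status full-time ✗ (requires part-time or seasonal) → not eligible.
Adoption Assistance — service 355 days ≥ 30 days ✓; dept Product ✗ → not eligible.
Wellness Stipend — status full-time ✗ (requires seasonal or temporary) → not eligible.
Paid Sabbatical — status full-time ✓ (not excluded); service 355 days ≥ 6 weeks (≈42 days) ✓; 37 hrs/wk ≥ 24 ✓; rating 1 < 2 ✗ → not eligible.
Paid Parental Leave — status full-time ✓; service 355 days ≥ 3 months (≈90 days) ✓; grade P3 ≥ P2 ✓ → eligible.

Health Insurance, Paid Parental Leave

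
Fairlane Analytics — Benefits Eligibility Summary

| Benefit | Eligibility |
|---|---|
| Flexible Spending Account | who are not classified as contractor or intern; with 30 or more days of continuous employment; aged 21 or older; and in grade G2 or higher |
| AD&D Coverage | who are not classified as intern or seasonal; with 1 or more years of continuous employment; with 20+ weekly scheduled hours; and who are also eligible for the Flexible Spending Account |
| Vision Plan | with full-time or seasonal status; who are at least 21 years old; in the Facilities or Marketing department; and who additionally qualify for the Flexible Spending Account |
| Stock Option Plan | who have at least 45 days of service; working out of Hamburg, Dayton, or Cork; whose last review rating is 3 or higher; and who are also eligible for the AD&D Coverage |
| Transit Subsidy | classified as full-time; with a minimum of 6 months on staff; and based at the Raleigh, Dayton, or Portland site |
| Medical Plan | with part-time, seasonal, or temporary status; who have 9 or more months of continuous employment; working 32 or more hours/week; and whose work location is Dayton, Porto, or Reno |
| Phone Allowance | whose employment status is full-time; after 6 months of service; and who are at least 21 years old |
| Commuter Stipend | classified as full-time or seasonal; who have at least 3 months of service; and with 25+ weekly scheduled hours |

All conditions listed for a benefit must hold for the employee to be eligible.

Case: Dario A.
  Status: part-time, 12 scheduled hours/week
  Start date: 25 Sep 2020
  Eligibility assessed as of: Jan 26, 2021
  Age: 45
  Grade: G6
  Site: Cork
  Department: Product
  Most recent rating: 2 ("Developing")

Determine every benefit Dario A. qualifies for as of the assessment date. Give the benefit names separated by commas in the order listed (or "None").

Service from 25 Sep 2020 to Jan 26, 2021: 123 days.
Flexible Spending Account — status part-time ✓ (not excluded); service 123 days ≥ 30 days ✓; age 45 ≥ 21 ✓; grade G6 ≥ G2 ✓ → eligible.
AD&D Coverage — status part-time ✓ (not excluded); service 123 days < 1 year (≈365 days) ✗ → not eligible.
Vision Plan — status part-time ✗ (requires full-time or seasonal) → not eligible.
Stock Option Plan — service 123 days ≥ 45 days ✓; site Cork ✓; rating 2 < 3 ✗ → not eligible.
Transit Subsidy — status part-time ✗ (requires full-time) → not eligible.
Medical Plan — status part-time ✓; service 123 days < 9 months (≈270 days) ✗ → not eligible.
Phone Allowance — status part-time ✗ (requires full-time) → not eligible.
Commuter Stipend — status part-time ✗ (requires full-time or seasonal) → not eligible.

Flexible Spending Account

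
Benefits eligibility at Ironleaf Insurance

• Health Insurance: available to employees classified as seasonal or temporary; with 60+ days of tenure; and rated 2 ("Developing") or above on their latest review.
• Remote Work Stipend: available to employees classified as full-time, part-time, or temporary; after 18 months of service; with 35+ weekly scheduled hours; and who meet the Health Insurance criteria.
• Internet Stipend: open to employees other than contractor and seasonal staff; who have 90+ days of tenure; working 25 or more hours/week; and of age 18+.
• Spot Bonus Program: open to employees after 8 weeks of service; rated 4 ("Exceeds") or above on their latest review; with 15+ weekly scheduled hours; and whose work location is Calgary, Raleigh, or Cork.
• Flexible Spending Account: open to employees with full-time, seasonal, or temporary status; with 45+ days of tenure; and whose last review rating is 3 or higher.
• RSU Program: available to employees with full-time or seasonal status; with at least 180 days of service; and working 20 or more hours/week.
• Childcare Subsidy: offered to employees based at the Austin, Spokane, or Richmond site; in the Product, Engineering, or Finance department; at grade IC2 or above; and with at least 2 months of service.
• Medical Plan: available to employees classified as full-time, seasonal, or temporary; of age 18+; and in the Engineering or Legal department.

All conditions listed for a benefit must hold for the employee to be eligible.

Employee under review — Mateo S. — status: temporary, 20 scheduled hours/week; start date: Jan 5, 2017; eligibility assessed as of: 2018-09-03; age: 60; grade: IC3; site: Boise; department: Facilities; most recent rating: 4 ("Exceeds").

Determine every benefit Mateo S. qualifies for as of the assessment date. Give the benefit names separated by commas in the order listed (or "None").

Health Insurance, Flexible Spending Account

Service from Jan 5, 2017 to 2018-09-03: 606 days.
Health Insurance — status temporary ✓; service 606 days ≥ 60 days ✓; rating 4 ≥ 2 ✓ → eligible.
Remote Work Stipend — status temporary ✓; service 606 days ≥ 18 months (≈540 days) ✓; 20 hrs/wk < 35 ✗ → not eligible.
Internet Stipend — status temporary ✓ (not excluded); service 606 days ≥ 90 days ✓; 20 hrs/wk < 25 ✗ → not eligible.
Spot Bonus Program — service 606 days ≥ 8 weeks (≈56 days) ✓; rating 4 ≥ 4 ✓; 20 hrs/wk ≥ 15 ✓; site Boise ✗ (not Calgary, Raleigh, or Cork) → not eligible.
Flexible Spending Account — status temporary ✓; service 606 days ≥ 45 days ✓; rating 4 ≥ 3 ✓ → eligible.
RSU Program — status temporary ✗ (requires full-time or seasonal) → not eligible.
Childcare Subsidy — site Boise ✗ (not Austin, Spokane, or Richmond) → not eligible.
Medical Plan — status temporary ✓; age 60 ≥ 18 ✓; dept Facilities ✗ → not eligible.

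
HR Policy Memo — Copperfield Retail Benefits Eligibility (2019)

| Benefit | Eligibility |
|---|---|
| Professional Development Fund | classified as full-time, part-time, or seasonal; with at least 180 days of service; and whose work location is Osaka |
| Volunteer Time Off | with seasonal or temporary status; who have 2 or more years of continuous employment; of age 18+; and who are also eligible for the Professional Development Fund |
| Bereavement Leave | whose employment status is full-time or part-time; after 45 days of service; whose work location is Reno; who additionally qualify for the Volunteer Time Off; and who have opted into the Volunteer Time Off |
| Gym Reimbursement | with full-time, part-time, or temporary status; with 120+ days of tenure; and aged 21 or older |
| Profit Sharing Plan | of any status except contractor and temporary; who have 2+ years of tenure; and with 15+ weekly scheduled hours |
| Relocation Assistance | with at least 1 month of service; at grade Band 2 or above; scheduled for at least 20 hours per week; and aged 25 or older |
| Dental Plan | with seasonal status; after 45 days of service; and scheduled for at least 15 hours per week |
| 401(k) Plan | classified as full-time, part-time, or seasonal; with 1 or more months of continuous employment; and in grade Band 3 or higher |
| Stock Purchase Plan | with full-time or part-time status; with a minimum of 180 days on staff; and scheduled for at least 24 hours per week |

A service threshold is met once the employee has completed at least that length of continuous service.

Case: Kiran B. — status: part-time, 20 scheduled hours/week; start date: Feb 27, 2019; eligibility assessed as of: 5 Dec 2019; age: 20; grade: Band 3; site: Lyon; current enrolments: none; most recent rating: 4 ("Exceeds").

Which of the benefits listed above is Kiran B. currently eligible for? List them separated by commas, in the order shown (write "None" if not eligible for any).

Service from Feb 27, 2019 to 5 Dec 2019: 281 days.
Professional Development Fund — status part-time ✓; service 281 days ≥ 180 days ✓; site Lyon ✗ (not Osaka) → not eligible.
Volunteer Time Off — status part-time ✗ (requires seasonal or temporary) → not eligible.
Bereavement Leave — status part-time ✓; service 281 days ≥ 45 days ✓; site Lyon ✗ (not Reno) → not eligible.
Gym Reimbursement — status part-time ✓; service 281 days ≥ 120 days ✓; age 20 < 21 ✗ → not eligible.
Profit Sharing Plan — status part-time ✓ (not excluded); service 281 days < 2 years (≈730 days) ✗ → not eligible.
Relocation Assistance — service 281 days ≥ 1 month (≈30 days) ✓; grade Band 3 ≥ Band 2 ✓; 20 hrs/wk ≥ 20 ✓; age 20 < 25 ✗ → not eligible.
Dental Plan — status part-time ✗ (requires seasonal) → not eligible.
401(k) Plan — status part-time ✓; service 281 days ≥ 1 month (≈30 days) ✓; grade Band 3 ≥ Band 3 ✓ → eligible.
Stock Purchase Plan — status part-time ✓; service 281 days ≥ 180 days ✓; 20 hrs/wk < 24 ✗ → not eligible.

401(k) Plan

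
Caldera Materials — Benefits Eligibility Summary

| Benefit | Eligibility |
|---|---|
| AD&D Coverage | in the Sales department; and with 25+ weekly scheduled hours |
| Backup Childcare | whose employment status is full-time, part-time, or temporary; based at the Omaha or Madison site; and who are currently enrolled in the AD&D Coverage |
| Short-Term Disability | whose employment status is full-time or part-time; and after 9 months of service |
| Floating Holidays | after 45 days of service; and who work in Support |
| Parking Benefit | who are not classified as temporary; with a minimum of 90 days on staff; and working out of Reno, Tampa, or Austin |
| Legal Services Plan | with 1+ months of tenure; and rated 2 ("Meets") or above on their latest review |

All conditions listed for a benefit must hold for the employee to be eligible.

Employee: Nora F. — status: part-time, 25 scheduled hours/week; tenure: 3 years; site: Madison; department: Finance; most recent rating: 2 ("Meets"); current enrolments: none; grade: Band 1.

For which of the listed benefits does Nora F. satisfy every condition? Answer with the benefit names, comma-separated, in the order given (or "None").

Short-Term Disability, Legal Services Plan

AD&D Coverage — dept Finance ✗ → not eligible.
Backup Childcare — status part-time ✓; site Madison ✓; not enrolled in AD&D Coverage ✗ → not eligible.
Short-Term Disability — status part-time ✓; service 3 years ≥ 9 months (≈270 days) ✓ → eligible.
Floating Holidays — service 3 years ≥ 45 days ✓; dept Finance ✗ → not eligible.
Parking Benefit — status part-time ✓ (not excluded); service 3 years ≥ 90 days ✓; site Madison ✗ (not Reno, Tampa, or Austin) → not eligible.
Legal Services Plan — service 3 years ≥ 1 month (≈30 days) ✓; rating 2 ≥ 2 ✓ → eligible.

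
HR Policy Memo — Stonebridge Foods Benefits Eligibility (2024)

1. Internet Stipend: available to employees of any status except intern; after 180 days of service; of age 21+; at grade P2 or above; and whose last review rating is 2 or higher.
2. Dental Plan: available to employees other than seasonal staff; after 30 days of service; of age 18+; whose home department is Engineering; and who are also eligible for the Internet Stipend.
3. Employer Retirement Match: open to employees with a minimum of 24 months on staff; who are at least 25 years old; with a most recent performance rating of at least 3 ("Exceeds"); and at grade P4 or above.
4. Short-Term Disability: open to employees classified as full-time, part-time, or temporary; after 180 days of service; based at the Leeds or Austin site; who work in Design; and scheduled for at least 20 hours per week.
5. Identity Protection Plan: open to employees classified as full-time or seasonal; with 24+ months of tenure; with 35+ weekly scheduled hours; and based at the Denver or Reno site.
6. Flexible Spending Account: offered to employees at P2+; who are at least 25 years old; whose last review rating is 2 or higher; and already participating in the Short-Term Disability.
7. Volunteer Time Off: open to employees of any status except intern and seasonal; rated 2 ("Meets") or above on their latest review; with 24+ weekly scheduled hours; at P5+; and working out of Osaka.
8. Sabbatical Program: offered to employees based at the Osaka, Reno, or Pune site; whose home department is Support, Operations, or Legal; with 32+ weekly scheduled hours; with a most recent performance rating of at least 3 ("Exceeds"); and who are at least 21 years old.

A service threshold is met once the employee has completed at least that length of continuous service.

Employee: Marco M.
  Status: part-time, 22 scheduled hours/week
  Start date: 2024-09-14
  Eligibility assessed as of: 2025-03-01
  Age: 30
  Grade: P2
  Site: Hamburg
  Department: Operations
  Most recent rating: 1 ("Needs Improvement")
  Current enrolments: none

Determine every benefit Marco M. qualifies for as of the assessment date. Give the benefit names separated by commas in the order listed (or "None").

Service from 2024-09-14 to 2025-03-01: 168 days.
Internet Stipend — status part-time ✓ (not excluded); service 168 days < 180 days ✗ → not eligible.
Dental Plan — status part-time ✓ (not excluded); service 168 days ≥ 30 days ✓; age 30 ≥ 18 ✓; dept Operations ✗ → not eligible.
Employer Retirement Match — service 168 days < 24 months (≈720 days) ✗ → not eligible.
Short-Term Disability — status part-time ✓; service 168 days < 180 days ✗ → not eligible.
Identity Protection Plan — status part-time ✗ (requires full-time or seasonal) → not eligible.
Flexible Spending Account — grade P2 ≥ P2 ✓; age 30 ≥ 25 ✓; rating 1 < 2 ✗ → not eligible.
Volunteer Time Off — status part-time ✓ (not excluded); rating 1 < 2 ✗ → not eligible.
Sabbatical Program — site Hamburg ✗ (not Osaka, Reno, or Pune) → not eligible.

None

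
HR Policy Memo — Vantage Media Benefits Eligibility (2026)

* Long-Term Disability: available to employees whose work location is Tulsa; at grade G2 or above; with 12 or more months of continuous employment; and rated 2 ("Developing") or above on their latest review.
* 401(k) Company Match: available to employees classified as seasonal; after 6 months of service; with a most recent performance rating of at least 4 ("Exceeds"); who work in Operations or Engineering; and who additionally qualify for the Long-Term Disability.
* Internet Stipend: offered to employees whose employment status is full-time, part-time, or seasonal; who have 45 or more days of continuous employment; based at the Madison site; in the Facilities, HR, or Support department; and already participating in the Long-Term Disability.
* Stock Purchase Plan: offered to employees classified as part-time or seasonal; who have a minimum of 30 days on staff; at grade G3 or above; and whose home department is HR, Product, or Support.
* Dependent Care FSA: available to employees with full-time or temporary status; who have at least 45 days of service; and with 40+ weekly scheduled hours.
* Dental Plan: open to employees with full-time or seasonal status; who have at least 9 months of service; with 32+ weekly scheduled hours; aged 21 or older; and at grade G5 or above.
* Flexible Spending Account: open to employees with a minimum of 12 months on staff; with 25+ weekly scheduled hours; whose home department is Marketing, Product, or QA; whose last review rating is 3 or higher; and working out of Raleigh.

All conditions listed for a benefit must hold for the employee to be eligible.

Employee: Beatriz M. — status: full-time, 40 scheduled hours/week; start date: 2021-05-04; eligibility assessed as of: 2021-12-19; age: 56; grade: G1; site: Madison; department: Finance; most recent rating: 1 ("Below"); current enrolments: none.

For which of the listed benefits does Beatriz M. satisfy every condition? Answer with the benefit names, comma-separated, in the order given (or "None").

Dependent Care FSA

Service from 2021-05-04 to 2021-12-19: 229 days.
Long-Term Disability — site Madison ✗ (not Tulsa) → not eligible.
401(k) Company Match — status full-time ✗ (requires seasonal) → not eligible.
Internet Stipend — status full-time ✓; service 229 days ≥ 45 days ✓; site Madison ✓; dept Finance ✗ → not eligible.
Stock Purchase Plan — status full-time ✗ (requires part-time or seasonal) → not eligible.
Dependent Care FSA — status full-time ✓; service 229 days ≥ 45 days ✓; 40 hrs/wk ≥ 40 ✓ → eligible.
Dental Plan — status full-time ✓; service 229 days < 9 months (≈270 days) ✗ → not eligible.
Flexible Spending Account — service 229 days < 12 months (≈360 days) ✗ → not eligible.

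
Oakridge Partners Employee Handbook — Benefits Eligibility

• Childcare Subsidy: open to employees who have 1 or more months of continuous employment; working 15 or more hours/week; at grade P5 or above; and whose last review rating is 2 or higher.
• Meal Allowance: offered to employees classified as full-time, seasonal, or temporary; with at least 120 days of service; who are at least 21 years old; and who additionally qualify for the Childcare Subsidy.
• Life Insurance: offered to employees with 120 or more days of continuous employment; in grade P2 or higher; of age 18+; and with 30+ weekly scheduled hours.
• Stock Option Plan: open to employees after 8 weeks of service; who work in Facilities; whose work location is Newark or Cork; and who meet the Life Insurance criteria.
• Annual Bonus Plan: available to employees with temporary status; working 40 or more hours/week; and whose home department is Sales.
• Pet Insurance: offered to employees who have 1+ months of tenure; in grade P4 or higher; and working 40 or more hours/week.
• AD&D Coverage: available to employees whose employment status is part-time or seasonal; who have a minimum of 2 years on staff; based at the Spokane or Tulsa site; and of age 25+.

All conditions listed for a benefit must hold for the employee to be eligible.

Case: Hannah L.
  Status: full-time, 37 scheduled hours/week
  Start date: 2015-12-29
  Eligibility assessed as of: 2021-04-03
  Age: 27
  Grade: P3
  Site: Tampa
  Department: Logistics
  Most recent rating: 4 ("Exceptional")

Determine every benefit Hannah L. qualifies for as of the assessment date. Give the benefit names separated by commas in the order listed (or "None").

Life Insurance

Service from 2015-12-29 to 2021-04-03: 1922 days.
Childcare Subsidy — service 1922 days ≥ 1 month (≈30 days) ✓; 37 hrs/wk ≥ 15 ✓; grade P3 < P5 ✗ → not eligible.
Meal Allowance — status full-time ✓; service 1922 days ≥ 120 days ✓; age 27 ≥ 21 ✓; not eligible for Childcare Subsidy ✗ → not eligible.
Life Insurance — service 1922 days ≥ 120 days ✓; grade P3 ≥ P2 ✓; age 27 ≥ 18 ✓; 37 hrs/wk ≥ 30 ✓ → eligible.
Stock Option Plan — service 1922 days ≥ 8 weeks (≈56 days) ✓; dept Logistics ✗ → not eligible.
Annual Bonus Plan — status full-time ✗ (requires temporary) → not eligible.
Pet Insurance — service 1922 days ≥ 1 month (≈30 days) ✓; grade P3 < P4 ✗ → not eligible.
AD&D Coverage — status full-time ✗ (requires part-time or seasonal) → not eligible.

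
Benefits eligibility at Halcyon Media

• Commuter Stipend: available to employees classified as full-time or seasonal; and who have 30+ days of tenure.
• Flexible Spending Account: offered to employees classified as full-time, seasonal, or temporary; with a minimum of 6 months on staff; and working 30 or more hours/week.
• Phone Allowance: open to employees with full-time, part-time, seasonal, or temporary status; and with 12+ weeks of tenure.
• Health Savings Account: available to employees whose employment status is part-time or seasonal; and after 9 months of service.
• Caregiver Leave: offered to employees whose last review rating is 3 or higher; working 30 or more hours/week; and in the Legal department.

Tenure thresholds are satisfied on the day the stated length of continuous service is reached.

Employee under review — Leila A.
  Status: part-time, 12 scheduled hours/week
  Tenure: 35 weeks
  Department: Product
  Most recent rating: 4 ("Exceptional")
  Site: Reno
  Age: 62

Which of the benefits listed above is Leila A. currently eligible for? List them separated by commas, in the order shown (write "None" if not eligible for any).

Commuter Stipend — status part-time ✗ (requires full-time or seasonal) → not eligible.
Flexible Spending Account — status part-time ✗ (requires full-time, seasonal, or temporary) → not eligible.
Phone Allowance — status part-time ✓; service 35 weeks ≥ 12 weeks ✓ → eligible.
Health Savings Account — status part-time ✓; service 35 weeks < 9 months (≈270 days) ✗ → not eligible.
Caregiver Leave — rating 4 ≥ 3 ✓; 12 hrs/wk < 30 ✗ → not eligible.

Phone Allowance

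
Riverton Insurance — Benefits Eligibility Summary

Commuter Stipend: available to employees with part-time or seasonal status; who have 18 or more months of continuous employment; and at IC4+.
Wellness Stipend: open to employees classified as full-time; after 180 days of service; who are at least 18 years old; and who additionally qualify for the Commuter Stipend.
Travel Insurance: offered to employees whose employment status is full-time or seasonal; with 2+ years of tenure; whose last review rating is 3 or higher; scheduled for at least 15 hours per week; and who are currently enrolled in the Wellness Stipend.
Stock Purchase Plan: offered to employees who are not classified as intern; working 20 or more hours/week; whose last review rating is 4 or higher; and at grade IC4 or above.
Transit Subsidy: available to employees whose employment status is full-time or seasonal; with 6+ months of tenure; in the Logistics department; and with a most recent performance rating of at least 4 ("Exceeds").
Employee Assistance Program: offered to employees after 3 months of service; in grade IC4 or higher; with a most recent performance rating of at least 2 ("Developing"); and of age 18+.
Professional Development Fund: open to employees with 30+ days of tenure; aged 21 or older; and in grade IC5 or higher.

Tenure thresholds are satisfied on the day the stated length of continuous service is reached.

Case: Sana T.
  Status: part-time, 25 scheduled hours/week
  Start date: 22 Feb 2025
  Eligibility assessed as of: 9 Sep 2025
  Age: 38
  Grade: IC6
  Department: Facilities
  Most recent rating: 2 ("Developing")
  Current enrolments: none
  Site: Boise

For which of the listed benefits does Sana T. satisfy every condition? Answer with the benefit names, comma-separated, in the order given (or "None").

Employee Assistance Program, Professional Development Fund

Service from 22 Feb 2025 to 9 Sep 2025: 199 days.
Commuter Stipend — status part-time ✓; service 199 days < 18 months (≈540 days) ✗ → not eligible.
Wellness Stipend — status part-time ✗ (requires full-time) → not eligible.
Travel Insurance — status part-time ✗ (requires full-time or seasonal) → not eligible.
Stock Purchase Plan — status part-time ✓ (not excluded); 25 hrs/wk ≥ 20 ✓; rating 2 < 4 ✗ → not eligible.
Transit Subsidy — status part-time ✗ (requires full-time or seasonal) → not eligible.
Employee Assistance Program — service 199 days ≥ 3 months (≈90 days) ✓; grade IC6 ≥ IC4 ✓; rating 2 ≥ 2 ✓; age 38 ≥ 18 ✓ → eligible.
Professional Development Fund — service 199 days ≥ 30 days ✓; age 38 ≥ 21 ✓; grade IC6 ≥ IC5 ✓ → eligible.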